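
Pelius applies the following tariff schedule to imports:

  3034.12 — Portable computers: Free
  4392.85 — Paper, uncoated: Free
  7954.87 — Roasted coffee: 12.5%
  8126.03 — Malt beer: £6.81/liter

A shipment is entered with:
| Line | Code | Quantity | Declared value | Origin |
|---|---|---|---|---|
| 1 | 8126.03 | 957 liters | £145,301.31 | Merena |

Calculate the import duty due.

Line 1 (8126.03, Merena, 957 liters, £145,301.31):
Base rate for 8126.03 is £6.81/liter.
Duty = 957 × £6.81 = £6,517.17.

£6,517.17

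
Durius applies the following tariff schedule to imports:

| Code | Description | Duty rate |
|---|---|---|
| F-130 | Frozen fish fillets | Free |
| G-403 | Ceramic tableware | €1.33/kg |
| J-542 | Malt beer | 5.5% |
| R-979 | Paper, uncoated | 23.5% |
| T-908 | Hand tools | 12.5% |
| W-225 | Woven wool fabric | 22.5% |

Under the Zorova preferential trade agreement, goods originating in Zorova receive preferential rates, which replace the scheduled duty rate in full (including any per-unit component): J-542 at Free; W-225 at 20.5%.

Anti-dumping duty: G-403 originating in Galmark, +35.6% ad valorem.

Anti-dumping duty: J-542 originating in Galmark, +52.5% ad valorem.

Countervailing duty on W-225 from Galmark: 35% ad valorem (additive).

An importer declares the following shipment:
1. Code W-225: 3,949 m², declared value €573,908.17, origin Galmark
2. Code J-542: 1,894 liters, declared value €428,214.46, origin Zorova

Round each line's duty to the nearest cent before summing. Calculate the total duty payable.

€329,997.20

Line 1 (W-225, Galmark, 3,949 m², €573,908.17):
Base rate for W-225 is 22.5%.
W-225 has an FTA preferential rate, but origin Galmark is not Zorova; base rate stands.
Additional duty on W-225 from Galmark: +35%. Applied ad valorem rate: 22.5% + 35% = 57.5%.
Duty = €573,908.17 × 57.5% = €329,997.20.
Line 2 (J-542, Zorova, 1,894 liters, €428,214.46):
Base rate for J-542 is 5.5%.
Origin Zorova qualifies under the Durius–Zorova agreement and J-542 is covered: preferential rate Free applies instead.
The additional-duty order on J-542 targets Galmark, not Zorova; it does not apply.
Duty = €428,214.46 × 0% = €0.00.
Total = €329,997.20 + €0.00 = €329,997.20.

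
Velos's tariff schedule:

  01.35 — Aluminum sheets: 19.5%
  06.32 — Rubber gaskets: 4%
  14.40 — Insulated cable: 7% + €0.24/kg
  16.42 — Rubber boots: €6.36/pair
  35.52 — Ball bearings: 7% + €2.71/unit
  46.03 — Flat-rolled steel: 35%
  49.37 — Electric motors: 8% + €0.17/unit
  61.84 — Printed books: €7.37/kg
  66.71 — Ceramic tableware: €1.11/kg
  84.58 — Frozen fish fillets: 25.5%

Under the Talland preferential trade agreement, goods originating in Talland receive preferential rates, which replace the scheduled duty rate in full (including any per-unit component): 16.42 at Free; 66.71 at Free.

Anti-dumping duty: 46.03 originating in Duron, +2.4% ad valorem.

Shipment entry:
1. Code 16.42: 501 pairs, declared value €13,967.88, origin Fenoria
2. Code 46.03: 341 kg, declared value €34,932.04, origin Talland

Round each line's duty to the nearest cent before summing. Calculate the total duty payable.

€15,412.57

Line 1 (16.42, Fenoria, 501 pairs, €13,967.88):
Base rate for 16.42 is €6.36/pair.
16.42 has an FTA preferential rate, but origin Fenoria is not Talland; base rate stands.
Duty = 501 × €6.36 = €3,186.36.
Line 2 (46.03, Talland, 341 kg, €34,932.04):
Base rate for 46.03 is 35%.
Origin Talland is the FTA partner but 46.03 is not on the preference list; base rate stands.
The additional-duty order on 46.03 targets Duron, not Talland; it does not apply.
Duty = €34,932.04 × 35% = €12,226.21.
Total = €3,186.36 + €12,226.21 = €15,412.57.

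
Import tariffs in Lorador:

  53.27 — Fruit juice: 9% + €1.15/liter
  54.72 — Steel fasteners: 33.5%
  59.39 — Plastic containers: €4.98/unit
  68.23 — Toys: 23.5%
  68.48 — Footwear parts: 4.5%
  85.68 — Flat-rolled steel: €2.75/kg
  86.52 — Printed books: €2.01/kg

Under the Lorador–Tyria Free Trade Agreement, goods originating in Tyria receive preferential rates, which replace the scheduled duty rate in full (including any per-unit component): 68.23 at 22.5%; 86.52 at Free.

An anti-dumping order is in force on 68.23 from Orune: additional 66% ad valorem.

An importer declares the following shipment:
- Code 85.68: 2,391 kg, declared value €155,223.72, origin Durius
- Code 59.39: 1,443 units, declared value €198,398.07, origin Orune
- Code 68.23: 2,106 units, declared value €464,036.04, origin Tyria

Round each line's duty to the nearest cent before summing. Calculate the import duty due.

Line 1 (85.68, Durius, 2,391 kg, €155,223.72):
Base rate for 85.68 is €2.75/kg.
Duty = 2,391 × €2.75 = €6,575.25.
Line 2 (59.39, Orune, 1,443 units, €198,398.07):
Base rate for 59.39 is €4.98/unit.
Duty = 1,443 × €4.98 = €7,186.14.
Line 3 (68.23, Tyria, 2,106 units, €464,036.04):
Base rate for 68.23 is 23.5%.
Origin Tyria qualifies under the Lorador–Tyria agreement and 68.23 is covered: preferential rate 22.5% applies instead.
The additional-duty order on 68.23 targets Orune, not Tyria; it does not apply.
Duty = €464,036.04 × 22.5% = €104,408.11.
Total = €6,575.25 + €7,186.14 + €104,408.11 = €118,169.50.

€118,169.50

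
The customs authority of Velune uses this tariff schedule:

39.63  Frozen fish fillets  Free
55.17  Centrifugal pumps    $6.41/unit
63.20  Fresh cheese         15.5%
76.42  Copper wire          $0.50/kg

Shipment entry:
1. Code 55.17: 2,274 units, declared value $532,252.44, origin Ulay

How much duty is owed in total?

Line 1 (55.17, Ulay, 2,274 units, $532,252.44):
Base rate for 55.17 is $6.41/unit.
Duty = 2,274 × $6.41 = $14,576.34.

$14,576.34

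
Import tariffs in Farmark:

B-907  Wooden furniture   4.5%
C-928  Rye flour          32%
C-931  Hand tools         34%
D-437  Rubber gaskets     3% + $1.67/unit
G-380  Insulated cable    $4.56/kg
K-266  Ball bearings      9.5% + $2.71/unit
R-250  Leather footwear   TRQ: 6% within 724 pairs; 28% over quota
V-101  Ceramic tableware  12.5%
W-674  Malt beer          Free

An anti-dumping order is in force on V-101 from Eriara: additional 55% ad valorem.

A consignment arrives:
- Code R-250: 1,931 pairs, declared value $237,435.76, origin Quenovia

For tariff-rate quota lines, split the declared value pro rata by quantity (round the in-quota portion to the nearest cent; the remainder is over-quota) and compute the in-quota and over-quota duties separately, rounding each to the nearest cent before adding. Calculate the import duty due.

$46,896.94

Line 1 (R-250, Quenovia, 1,931 pairs, $237,435.76):
Code R-250 is under a tariff-rate quota (threshold 724 pairs). In-quota: 724 pairs at 6%; over-quota: 1,207 pairs at 28%.
Pro-rata value split: in-quota = $237,435.76 × 724/1,931 = $89,023.04; over-quota = $237,435.76 − $89,023.04 = $148,412.72.
In-quota duty = $89,023.04 × 6% = $5,341.38. Over-quota duty = $148,412.72 × 28% = $41,555.56.
Line duty = $5,341.38 + $41,555.56 = $46,896.94.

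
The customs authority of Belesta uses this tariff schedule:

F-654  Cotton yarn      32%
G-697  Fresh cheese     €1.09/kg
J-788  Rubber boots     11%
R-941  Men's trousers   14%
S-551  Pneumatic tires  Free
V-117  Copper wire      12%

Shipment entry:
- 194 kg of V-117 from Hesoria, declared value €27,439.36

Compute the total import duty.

€3,292.72

Line 1 (V-117, Hesoria, 194 kg, €27,439.36):
Base rate for V-117 is 12%.
Duty = €27,439.36 × 12% = €3,292.72.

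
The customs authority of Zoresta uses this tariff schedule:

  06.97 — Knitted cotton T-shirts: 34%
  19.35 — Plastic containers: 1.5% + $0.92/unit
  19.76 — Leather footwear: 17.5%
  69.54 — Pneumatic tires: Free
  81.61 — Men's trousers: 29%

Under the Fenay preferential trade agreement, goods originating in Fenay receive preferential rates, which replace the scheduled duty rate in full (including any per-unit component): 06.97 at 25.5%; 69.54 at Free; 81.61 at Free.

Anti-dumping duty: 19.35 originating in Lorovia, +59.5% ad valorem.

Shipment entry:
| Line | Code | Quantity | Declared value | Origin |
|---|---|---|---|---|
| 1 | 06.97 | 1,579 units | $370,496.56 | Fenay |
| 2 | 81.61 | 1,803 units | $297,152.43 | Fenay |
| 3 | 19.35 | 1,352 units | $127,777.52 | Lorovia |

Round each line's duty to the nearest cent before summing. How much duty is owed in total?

Line 1 (06.97, Fenay, 1,579 units, $370,496.56):
Base rate for 06.97 is 34%.
Origin Fenay qualifies under the Zoresta–Fenay agreement and 06.97 is covered: preferential rate 25.5% applies instead.
Duty = $370,496.56 × 25.5% = $94,476.62.
Line 2 (81.61, Fenay, 1,803 units, $297,152.43):
Base rate for 81.61 is 29%.
Origin Fenay qualifies under the Zoresta–Fenay agreement and 81.61 is covered: preferential rate Free applies instead.
Duty = $297,152.43 × 0% = $0.00.
Line 3 (19.35, Lorovia, 1,352 units, $127,777.52):
Base rate for 19.35 is 1.5% + $0.92/unit.
Additional duty on 19.35 from Lorovia: +59.5%. Applied ad valorem rate: 1.5% + 59.5% = 61%.
Duty = $127,777.52 × 61% + 1,352 × $0.92 = $79,188.13.
Total = $94,476.62 + $0.00 + $79,188.13 = $173,664.75.

$173,664.75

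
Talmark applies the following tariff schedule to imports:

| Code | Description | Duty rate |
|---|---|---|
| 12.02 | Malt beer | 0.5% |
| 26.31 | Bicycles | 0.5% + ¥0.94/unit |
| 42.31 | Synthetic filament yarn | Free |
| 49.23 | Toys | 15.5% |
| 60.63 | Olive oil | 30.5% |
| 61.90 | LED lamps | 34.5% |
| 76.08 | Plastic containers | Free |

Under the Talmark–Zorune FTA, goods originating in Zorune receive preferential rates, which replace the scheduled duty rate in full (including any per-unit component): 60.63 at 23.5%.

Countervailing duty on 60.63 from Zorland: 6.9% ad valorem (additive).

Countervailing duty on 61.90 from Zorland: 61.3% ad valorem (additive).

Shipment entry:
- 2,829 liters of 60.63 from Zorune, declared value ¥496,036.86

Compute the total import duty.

Line 1 (60.63, Zorune, 2,829 liters, ¥496,036.86):
Base rate for 60.63 is 30.5%.
Origin Zorune qualifies under the Talmark–Zorune agreement and 60.63 is covered: preferential rate 23.5% applies instead.
The additional-duty order on 60.63 targets Zorland, not Zorune; it does not apply.
Duty = ¥496,036.86 × 23.5% = ¥116,568.66.

¥116,568.66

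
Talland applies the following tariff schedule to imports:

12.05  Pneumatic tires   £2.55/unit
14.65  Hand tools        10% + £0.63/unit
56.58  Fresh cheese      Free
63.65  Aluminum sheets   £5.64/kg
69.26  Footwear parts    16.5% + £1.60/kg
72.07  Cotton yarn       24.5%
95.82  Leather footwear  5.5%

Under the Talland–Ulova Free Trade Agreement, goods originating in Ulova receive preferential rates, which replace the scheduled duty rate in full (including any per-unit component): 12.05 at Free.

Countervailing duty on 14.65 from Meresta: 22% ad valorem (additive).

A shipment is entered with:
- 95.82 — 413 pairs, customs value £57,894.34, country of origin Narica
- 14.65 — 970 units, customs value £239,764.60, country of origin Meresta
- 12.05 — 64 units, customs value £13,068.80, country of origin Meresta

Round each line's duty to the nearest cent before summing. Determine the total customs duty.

Line 1 (95.82, Narica, 413 pairs, £57,894.34):
Base rate for 95.82 is 5.5%.
Duty = £57,894.34 × 5.5% = £3,184.19.
Line 2 (14.65, Meresta, 970 units, £239,764.60):
Base rate for 14.65 is 10% + £0.63/unit.
Additional duty on 14.65 from Meresta: +22%. Applied ad valorem rate: 10% + 22% = 32%.
Duty = £239,764.60 × 32% + 970 × £0.63 = £77,335.77.
Line 3 (12.05, Meresta, 64 units, £13,068.80):
Base rate for 12.05 is £2.55/unit.
12.05 has an FTA preferential rate, but origin Meresta is not Ulova; base rate stands.
Duty = 64 × £2.55 = £163.20.
Total = £3,184.19 + £77,335.77 + £163.20 = £80,683.16.

£80,683.16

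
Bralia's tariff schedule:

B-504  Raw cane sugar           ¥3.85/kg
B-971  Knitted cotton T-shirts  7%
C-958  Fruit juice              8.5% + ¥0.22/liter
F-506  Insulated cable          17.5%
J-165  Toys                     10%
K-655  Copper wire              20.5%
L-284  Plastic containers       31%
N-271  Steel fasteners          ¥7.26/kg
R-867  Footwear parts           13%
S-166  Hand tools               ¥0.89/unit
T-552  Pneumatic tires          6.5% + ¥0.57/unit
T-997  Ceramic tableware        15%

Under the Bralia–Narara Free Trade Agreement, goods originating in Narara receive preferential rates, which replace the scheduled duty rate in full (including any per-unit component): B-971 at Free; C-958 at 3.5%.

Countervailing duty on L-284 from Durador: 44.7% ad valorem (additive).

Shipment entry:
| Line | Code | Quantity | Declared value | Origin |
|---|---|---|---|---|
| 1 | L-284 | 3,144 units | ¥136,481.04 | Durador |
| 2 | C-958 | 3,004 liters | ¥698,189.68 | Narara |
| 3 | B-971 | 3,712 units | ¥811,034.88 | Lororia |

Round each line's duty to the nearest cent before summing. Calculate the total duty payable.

Line 1 (L-284, Durador, 3,144 units, ¥136,481.04):
Base rate for L-284 is 31%.
Additional duty on L-284 from Durador: +44.7%. Applied ad valorem rate: 31% + 44.7% = 75.7%.
Duty = ¥136,481.04 × 75.7% = ¥103,316.15.
Line 2 (C-958, Narara, 3,004 liters, ¥698,189.68):
Base rate for C-958 is 8.5% + ¥0.22/liter.
Origin Narara qualifies under the Bralia–Narara agreement and C-958 is covered: preferential rate 3.5% applies instead.
Duty = ¥698,189.68 × 3.5% = ¥24,436.64.
Line 3 (B-971, Lororia, 3,712 units, ¥811,034.88):
Base rate for B-971 is 7%.
B-971 has an FTA preferential rate, but origin Lororia is not Narara; base rate stands.
Duty = ¥811,034.88 × 7% = ¥56,772.44.
Total = ¥103,316.15 + ¥24,436.64 + ¥56,772.44 = ¥184,525.23.

¥184,525.23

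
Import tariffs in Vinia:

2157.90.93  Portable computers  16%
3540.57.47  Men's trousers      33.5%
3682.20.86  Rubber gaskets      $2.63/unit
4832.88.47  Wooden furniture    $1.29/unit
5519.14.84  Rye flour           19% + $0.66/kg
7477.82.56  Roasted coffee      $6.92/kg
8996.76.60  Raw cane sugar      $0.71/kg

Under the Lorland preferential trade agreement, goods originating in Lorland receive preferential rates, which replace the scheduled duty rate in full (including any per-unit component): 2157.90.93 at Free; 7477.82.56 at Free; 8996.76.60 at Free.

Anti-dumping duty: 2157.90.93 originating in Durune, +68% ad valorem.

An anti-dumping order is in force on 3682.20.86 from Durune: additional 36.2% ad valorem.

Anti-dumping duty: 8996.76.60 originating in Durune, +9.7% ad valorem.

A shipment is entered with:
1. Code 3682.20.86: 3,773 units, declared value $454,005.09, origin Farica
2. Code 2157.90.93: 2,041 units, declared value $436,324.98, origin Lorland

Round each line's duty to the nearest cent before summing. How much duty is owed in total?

$9,922.99

Line 1 (3682.20.86, Farica, 3,773 units, $454,005.09):
Base rate for 3682.20.86 is $2.63/unit.
The additional-duty order on 3682.20.86 targets Durune, not Farica; it does not apply.
Duty = 3,773 × $2.63 = $9,922.99.
Line 2 (2157.90.93, Lorland, 2,041 units, $436,324.98):
Base rate for 2157.90.93 is 16%.
Origin Lorland qualifies under the Vinia–Lorland agreement and 2157.90.93 is covered: preferential rate Free applies instead.
The additional-duty order on 2157.90.93 targets Durune, not Lorland; it does not apply.
Duty = $436,324.98 × 0% = $0.00.
Total = $9,922.99 + $0.00 = $9,922.99.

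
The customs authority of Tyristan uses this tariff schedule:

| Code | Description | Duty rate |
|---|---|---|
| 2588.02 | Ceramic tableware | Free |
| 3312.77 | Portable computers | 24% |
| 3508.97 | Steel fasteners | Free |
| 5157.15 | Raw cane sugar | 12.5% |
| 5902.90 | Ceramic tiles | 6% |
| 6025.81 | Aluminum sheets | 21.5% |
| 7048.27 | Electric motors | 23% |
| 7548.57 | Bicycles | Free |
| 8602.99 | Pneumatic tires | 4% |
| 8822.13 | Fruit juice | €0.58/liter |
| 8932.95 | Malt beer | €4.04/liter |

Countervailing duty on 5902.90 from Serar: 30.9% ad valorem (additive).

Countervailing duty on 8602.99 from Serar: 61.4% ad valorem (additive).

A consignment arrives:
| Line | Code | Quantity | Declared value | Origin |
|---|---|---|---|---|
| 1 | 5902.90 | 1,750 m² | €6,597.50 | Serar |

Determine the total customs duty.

€2,434.48

Line 1 (5902.90, Serar, 1,750 m², €6,597.50):
Base rate for 5902.90 is 6%.
Additional duty on 5902.90 from Serar: +30.9%. Applied ad valorem rate: 6% + 30.9% = 36.9%.
Duty = €6,597.50 × 36.9% = €2,434.48.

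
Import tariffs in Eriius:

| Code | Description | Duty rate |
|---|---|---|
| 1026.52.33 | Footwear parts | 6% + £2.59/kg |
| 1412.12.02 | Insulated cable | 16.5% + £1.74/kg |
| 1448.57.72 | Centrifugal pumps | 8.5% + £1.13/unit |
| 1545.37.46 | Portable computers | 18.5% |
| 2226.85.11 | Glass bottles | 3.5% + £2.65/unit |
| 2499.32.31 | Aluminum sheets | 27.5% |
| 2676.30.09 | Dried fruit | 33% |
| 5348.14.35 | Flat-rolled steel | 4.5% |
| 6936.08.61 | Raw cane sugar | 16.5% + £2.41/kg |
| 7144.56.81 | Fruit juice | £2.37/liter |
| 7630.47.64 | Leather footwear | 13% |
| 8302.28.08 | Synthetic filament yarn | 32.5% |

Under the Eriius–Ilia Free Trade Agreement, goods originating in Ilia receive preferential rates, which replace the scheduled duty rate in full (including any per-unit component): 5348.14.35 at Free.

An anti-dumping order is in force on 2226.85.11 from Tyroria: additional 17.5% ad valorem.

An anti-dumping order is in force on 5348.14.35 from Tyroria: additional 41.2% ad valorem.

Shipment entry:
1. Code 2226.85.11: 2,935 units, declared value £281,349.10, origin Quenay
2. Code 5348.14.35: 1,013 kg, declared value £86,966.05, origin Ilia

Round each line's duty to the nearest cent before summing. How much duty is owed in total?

£17,624.97

Line 1 (2226.85.11, Quenay, 2,935 units, £281,349.10):
Base rate for 2226.85.11 is 3.5% + £2.65/unit.
The additional-duty order on 2226.85.11 targets Tyroria, not Quenay; it does not apply.
Duty = £281,349.10 × 3.5% + 2,935 × £2.65 = £17,624.97.
Line 2 (5348.14.35, Ilia, 1,013 kg, £86,966.05):
Base rate for 5348.14.35 is 4.5%.
Origin Ilia qualifies under the Eriius–Ilia agreement and 5348.14.35 is covered: preferential rate Free applies instead.
The additional-duty order on 5348.14.35 targets Tyroria, not Ilia; it does not apply.
Duty = £86,966.05 × 0% = £0.00.
Total = £17,624.97 + £0.00 = £17,624.97.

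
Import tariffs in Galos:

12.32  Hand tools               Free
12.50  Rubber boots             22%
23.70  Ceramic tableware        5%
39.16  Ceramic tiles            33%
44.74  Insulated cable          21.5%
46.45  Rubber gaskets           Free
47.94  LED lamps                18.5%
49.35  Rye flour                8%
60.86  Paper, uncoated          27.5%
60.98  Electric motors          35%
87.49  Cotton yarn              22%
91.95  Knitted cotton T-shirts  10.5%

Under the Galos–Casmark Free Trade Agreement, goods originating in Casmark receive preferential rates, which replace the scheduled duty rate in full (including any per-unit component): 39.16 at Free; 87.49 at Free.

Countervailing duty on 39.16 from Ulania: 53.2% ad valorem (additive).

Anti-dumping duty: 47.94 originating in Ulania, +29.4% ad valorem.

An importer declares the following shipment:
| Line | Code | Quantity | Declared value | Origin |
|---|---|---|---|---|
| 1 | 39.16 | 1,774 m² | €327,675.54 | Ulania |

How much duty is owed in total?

Line 1 (39.16, Ulania, 1,774 m², €327,675.54):
Base rate for 39.16 is 33%.
39.16 has an FTA preferential rate, but origin Ulania is not Casmark; base rate stands.
Additional duty on 39.16 from Ulania: +53.2%. Applied ad valorem rate: 33% + 53.2% = 86.2%.
Duty = €327,675.54 × 86.2% = €282,456.32.

€282,456.32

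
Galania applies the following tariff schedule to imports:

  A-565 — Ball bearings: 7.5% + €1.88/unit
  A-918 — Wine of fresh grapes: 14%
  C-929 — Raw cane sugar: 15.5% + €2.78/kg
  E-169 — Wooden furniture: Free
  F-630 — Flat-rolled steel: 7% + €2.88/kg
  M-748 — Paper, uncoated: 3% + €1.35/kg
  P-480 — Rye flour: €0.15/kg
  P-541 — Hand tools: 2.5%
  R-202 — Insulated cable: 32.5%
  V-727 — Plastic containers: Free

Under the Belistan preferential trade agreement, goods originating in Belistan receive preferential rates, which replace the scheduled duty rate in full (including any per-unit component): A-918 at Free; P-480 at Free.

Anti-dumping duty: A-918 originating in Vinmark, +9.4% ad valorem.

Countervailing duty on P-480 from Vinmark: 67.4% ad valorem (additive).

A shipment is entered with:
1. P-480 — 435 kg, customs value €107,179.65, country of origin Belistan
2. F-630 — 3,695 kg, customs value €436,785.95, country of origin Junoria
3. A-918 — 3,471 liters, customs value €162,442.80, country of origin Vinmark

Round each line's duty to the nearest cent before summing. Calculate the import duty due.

Line 1 (P-480, Belistan, 435 kg, €107,179.65):
Base rate for P-480 is €0.15/kg.
Origin Belistan qualifies under the Galania–Belistan agreement and P-480 is covered: preferential rate Free applies instead.
The additional-duty order on P-480 targets Vinmark, not Belistan; it does not apply.
Duty = €107,179.65 × 0% = €0.00.
Line 2 (F-630, Junoria, 3,695 kg, €436,785.95):
Base rate for F-630 is 7% + €2.88/kg.
Duty = €436,785.95 × 7% + 3,695 × €2.88 = €41,216.62.
Line 3 (A-918, Vinmark, 3,471 liters, €162,442.80):
Base rate for A-918 is 14%.
A-918 has an FTA preferential rate, but origin Vinmark is not Belistan; base rate stands.
Additional duty on A-918 from Vinmark: +9.4%. Applied ad valorem rate: 14% + 9.4% = 23.4%.
Duty = €162,442.80 × 23.4% = €38,011.62.
Total = €0.00 + €41,216.62 + €38,011.62 = €79,228.24.

€79,228.24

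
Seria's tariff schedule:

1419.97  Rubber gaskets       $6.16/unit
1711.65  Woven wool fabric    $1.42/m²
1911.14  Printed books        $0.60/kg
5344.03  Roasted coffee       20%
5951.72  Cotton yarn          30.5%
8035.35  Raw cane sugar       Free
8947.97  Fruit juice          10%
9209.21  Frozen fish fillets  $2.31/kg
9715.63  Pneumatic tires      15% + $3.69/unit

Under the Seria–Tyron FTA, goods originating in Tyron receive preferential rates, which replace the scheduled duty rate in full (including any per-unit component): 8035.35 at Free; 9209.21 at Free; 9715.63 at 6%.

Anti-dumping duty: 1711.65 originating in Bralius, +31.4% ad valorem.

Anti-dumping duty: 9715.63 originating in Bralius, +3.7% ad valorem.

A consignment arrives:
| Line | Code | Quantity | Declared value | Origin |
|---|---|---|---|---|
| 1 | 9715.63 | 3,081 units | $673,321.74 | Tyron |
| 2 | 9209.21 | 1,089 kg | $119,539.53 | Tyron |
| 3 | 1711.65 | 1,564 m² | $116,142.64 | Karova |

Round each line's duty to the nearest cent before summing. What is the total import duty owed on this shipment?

Line 1 (9715.63, Tyron, 3,081 units, $673,321.74):
Base rate for 9715.63 is 15% + $3.69/unit.
Origin Tyron qualifies under the Seria–Tyron agreement and 9715.63 is covered: preferential rate 6% applies instead.
The additional-duty order on 9715.63 targets Bralius, not Tyron; it does not apply.
Duty = $673,321.74 × 6% = $40,399.30.
Line 2 (9209.21, Tyron, 1,089 kg, $119,539.53):
Base rate for 9209.21 is $2.31/kg.
Origin Tyron qualifies under the Seria–Tyron agreement and 9209.21 is covered: preferential rate Free applies instead.
Duty = $119,539.53 × 0% = $0.00.
Line 3 (1711.65, Karova, 1,564 m², $116,142.64):
Base rate for 1711.65 is $1.42/m².
The additional-duty order on 1711.65 targets Bralius, not Karova; it does not apply.
Duty = 1,564 × $1.42 = $2,220.88.
Total = $40,399.30 + $0.00 + $2,220.88 = $42,620.18.

$42,620.18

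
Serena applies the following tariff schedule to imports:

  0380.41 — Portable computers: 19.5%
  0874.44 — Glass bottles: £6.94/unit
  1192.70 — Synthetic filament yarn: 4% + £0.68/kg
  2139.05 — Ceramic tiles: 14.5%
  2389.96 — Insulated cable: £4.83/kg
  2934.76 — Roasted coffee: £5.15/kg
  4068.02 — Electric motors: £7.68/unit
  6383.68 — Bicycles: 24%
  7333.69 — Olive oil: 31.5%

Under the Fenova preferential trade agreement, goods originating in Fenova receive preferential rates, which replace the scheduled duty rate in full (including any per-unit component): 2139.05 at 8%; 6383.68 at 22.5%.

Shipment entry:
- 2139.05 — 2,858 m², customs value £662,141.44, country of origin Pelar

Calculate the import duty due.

£96,010.51

Line 1 (2139.05, Pelar, 2,858 m², £662,141.44):
Base rate for 2139.05 is 14.5%.
2139.05 has an FTA preferential rate, but origin Pelar is not Fenova; base rate stands.
Duty = £662,141.44 × 14.5% = £96,010.51.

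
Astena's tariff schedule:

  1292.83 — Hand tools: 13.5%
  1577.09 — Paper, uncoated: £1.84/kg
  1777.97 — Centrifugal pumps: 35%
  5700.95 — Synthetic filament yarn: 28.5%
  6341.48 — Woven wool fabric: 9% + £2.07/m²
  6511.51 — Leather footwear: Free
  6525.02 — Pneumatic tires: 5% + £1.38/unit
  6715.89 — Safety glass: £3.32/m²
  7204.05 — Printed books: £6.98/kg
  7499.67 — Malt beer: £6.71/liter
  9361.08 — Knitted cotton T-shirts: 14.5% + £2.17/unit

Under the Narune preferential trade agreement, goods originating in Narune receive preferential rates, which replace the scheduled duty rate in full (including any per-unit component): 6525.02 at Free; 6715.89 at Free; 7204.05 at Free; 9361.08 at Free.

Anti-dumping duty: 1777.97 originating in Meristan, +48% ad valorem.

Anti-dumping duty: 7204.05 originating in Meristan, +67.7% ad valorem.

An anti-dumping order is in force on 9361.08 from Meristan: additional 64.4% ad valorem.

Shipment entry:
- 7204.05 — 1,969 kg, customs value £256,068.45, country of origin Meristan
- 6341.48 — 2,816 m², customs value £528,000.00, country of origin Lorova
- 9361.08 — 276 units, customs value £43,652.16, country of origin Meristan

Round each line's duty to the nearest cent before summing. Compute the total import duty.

Line 1 (7204.05, Meristan, 1,969 kg, £256,068.45):
Base rate for 7204.05 is £6.98/kg.
7204.05 has an FTA preferential rate, but origin Meristan is not Narune; base rate stands.
Additional duty on 7204.05 from Meristan: +67.7% ad valorem. Applied ad valorem rate = 67.7%.
Duty = £256,068.45 × 67.7% + 1,969 × £6.98 = £187,101.96.
Line 2 (6341.48, Lorova, 2,816 m², £528,000.00):
Base rate for 6341.48 is 9% + £2.07/m².
Duty = £528,000.00 × 9% + 2,816 × £2.07 = £53,349.12.
Line 3 (9361.08, Meristan, 276 units, £43,652.16):
Base rate for 9361.08 is 14.5% + £2.17/unit.
9361.08 has an FTA preferential rate, but origin Meristan is not Narune; base rate stands.
Additional duty on 9361.08 from Meristan: +64.4%. Applied ad valorem rate: 14.5% + 64.4% = 78.9%.
Duty = £43,652.16 × 78.9% + 276 × £2.17 = £35,040.47.
Total = £187,101.96 + £53,349.12 + £35,040.47 = £275,491.55.

£275,491.55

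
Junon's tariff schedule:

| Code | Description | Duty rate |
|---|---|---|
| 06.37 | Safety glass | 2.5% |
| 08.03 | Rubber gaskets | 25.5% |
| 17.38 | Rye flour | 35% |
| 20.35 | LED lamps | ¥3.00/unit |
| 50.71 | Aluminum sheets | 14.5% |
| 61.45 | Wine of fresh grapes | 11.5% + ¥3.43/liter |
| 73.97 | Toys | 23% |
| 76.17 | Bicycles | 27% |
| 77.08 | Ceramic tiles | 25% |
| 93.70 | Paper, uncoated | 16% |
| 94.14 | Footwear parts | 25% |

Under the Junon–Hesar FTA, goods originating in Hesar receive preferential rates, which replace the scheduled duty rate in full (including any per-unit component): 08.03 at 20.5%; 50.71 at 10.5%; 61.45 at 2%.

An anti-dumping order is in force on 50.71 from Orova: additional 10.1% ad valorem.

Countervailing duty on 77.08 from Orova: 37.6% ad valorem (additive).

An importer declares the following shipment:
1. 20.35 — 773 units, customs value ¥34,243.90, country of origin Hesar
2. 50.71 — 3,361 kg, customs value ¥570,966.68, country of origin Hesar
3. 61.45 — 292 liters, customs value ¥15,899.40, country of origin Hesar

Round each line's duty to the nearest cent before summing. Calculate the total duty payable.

¥62,588.49

Line 1 (20.35, Hesar, 773 units, ¥34,243.90):
Base rate for 20.35 is ¥3.00/unit.
Origin Hesar is the FTA partner but 20.35 is not on the preference list; base rate stands.
Duty = 773 × ¥3.00 = ¥2,319.00.
Line 2 (50.71, Hesar, 3,361 kg, ¥570,966.68):
Base rate for 50.71 is 14.5%.
Origin Hesar qualifies under the Junon–Hesar agreement and 50.71 is covered: preferential rate 10.5% applies instead.
The additional-duty order on 50.71 targets Orova, not Hesar; it does not apply.
Duty = ¥570,966.68 × 10.5% = ¥59,951.50.
Line 3 (61.45, Hesar, 292 liters, ¥15,899.40):
Base rate for 61.45 is 11.5% + ¥3.43/liter.
Origin Hesar qualifies under the Junon–Hesar agreement and 61.45 is covered: preferential rate 2% applies instead.
Duty = ¥15,899.40 × 2% = ¥317.99.
Total = ¥2,319.00 + ¥59,951.50 + ¥317.99 = ¥62,588.49.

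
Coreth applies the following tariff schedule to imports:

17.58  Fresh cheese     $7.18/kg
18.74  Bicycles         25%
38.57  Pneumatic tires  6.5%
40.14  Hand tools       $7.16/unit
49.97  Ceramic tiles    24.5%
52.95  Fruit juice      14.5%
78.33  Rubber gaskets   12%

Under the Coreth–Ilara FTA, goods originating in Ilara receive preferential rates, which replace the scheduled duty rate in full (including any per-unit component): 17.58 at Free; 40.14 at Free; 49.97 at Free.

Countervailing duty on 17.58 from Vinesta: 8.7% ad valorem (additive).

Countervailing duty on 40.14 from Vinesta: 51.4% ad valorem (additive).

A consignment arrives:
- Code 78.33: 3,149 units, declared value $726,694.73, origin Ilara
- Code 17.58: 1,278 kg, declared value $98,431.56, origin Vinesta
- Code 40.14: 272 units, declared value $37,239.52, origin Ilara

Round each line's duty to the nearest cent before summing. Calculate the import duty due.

$104,942.96

Line 1 (78.33, Ilara, 3,149 units, $726,694.73):
Base rate for 78.33 is 12%.
Origin Ilara is the FTA partner but 78.33 is not on the preference list; base rate stands.
Duty = $726,694.73 × 12% = $87,203.37.
Line 2 (17.58, Vinesta, 1,278 kg, $98,431.56):
Base rate for 17.58 is $7.18/kg.
17.58 has an FTA preferential rate, but origin Vinesta is not Ilara; base rate stands.
Additional duty on 17.58 from Vinesta: +8.7% ad valorem. Applied ad valorem rate = 8.7%.
Duty = $98,431.56 × 8.7% + 1,278 × $7.18 = $17,739.59.
Line 3 (40.14, Ilara, 272 units, $37,239.52):
Base rate for 40.14 is $7.16/unit.
Origin Ilara qualifies under the Coreth–Ilara agreement and 40.14 is covered: preferential rate Free applies instead.
The additional-duty order on 40.14 targets Vinesta, not Ilara; it does not apply.
Duty = $37,239.52 × 0% = $0.00.
Total = $87,203.37 + $17,739.59 + $0.00 = $104,942.96.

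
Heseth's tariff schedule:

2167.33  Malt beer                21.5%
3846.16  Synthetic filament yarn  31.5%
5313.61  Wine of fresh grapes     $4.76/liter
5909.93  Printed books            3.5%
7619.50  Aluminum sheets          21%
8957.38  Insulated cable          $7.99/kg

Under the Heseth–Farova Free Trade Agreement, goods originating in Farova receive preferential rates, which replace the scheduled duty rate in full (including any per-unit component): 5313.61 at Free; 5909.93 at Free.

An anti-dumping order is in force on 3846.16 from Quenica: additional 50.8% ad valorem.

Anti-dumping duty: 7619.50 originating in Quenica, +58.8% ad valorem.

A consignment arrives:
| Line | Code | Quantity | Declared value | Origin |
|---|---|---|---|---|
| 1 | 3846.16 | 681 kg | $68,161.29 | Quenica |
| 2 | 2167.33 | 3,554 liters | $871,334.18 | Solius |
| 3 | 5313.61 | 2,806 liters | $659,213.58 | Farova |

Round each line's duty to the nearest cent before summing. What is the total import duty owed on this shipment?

Line 1 (3846.16, Quenica, 681 kg, $68,161.29):
Base rate for 3846.16 is 31.5%.
Additional duty on 3846.16 from Quenica: +50.8%. Applied ad valorem rate: 31.5% + 50.8% = 82.3%.
Duty = $68,161.29 × 82.3% = $56,096.74.
Line 2 (2167.33, Solius, 3,554 liters, $871,334.18):
Base rate for 2167.33 is 21.5%.
Duty = $871,334.18 × 21.5% = $187,336.85.
Line 3 (5313.61, Farova, 2,806 liters, $659,213.58):
Base rate for 5313.61 is $4.76/liter.
Origin Farova qualifies under the Heseth–Farova agreement and 5313.61 is covered: preferential rate Free applies instead.
Duty = $659,213.58 × 0% = $0.00.
Total = $56,096.74 + $187,336.85 + $0.00 = $243,433.59.

$243,433.59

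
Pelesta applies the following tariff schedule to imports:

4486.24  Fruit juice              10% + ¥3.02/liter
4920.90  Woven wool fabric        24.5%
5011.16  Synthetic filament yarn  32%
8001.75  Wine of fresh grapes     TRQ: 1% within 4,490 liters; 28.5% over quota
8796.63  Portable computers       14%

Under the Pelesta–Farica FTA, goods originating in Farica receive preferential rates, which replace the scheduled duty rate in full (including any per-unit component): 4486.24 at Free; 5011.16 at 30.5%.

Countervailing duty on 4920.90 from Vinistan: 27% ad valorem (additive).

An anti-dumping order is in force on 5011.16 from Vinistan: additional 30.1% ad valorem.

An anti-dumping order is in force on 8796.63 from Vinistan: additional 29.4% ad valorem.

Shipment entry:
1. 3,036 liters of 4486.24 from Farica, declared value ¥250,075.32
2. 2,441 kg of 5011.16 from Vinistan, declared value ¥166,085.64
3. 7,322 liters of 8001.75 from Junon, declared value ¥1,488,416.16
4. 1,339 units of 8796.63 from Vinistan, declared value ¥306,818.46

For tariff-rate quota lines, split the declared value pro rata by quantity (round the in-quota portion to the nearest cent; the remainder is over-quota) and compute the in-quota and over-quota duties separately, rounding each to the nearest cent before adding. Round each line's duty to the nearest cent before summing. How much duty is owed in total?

¥409,497.01

Line 1 (4486.24, Farica, 3,036 liters, ¥250,075.32):
Base rate for 4486.24 is 10% + ¥3.02/liter.
Origin Farica qualifies under the Pelesta–Farica agreement and 4486.24 is covered: preferential rate Free applies instead.
Duty = ¥250,075.32 × 0% = ¥0.00.
Line 2 (5011.16, Vinistan, 2,441 kg, ¥166,085.64):
Base rate for 5011.16 is 32%.
5011.16 has an FTA preferential rate, but origin Vinistan is not Farica; base rate stands.
Additional duty on 5011.16 from Vinistan: +30.1%. Applied ad valorem rate: 32% + 30.1% = 62.1%.
Duty = ¥166,085.64 × 62.1% = ¥103,139.18.
Line 3 (8001.75, Junon, 7,322 liters, ¥1,488,416.16):
Code 8001.75 is under a tariff-rate quota (threshold 4,490 liters). In-quota: 4,490 liters at 1%; over-quota: 2,832 liters at 28.5%.
Pro-rata value split: in-quota = ¥1,488,416.16 × 4,490/7,322 = ¥912,727.20; over-quota = ¥1,488,416.16 − ¥912,727.20 = ¥575,688.96.
In-quota duty = ¥912,727.20 × 1% = ¥9,127.27. Over-quota duty = ¥575,688.96 × 28.5% = ¥164,071.35.
Line duty = ¥9,127.27 + ¥164,071.35 = ¥173,198.62.
Line 4 (8796.63, Vinistan, 1,339 units, ¥306,818.46):
Base rate for 8796.63 is 14%.
Additional duty on 8796.63 from Vinistan: +29.4%. Applied ad valorem rate: 14% + 29.4% = 43.4%.
Duty = ¥306,818.46 × 43.4% = ¥133,159.21.
Total = ¥0.00 + ¥103,139.18 + ¥173,198.62 + ¥133,159.21 = ¥409,497.01.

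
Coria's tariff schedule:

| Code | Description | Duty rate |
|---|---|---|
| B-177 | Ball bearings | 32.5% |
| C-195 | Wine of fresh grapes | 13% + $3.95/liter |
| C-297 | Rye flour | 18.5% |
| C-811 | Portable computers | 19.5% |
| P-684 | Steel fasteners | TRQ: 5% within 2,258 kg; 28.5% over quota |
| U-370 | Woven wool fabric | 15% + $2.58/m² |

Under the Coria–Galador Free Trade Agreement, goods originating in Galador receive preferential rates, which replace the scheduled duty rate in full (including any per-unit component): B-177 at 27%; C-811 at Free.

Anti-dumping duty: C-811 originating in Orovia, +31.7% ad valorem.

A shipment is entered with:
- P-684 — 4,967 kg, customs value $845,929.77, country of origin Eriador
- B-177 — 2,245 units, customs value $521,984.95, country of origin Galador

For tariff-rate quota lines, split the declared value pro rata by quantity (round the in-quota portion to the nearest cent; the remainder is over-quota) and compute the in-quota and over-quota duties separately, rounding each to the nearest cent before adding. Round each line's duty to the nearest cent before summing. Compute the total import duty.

Line 1 (P-684, Eriador, 4,967 kg, $845,929.77):
Code P-684 is under a tariff-rate quota (threshold 2,258 kg). In-quota: 2,258 kg at 5%; over-quota: 2,709 kg at 28.5%.
Pro-rata value split: in-quota = $845,929.77 × 2,258/4,967 = $384,559.98; over-quota = $845,929.77 − $384,559.98 = $461,369.79.
In-quota duty = $384,559.98 × 5% = $19,228.00. Over-quota duty = $461,369.79 × 28.5% = $131,490.39.
Line duty = $19,228.00 + $131,490.39 = $150,718.39.
Line 2 (B-177, Galador, 2,245 units, $521,984.95):
Base rate for B-177 is 32.5%.
Origin Galador qualifies under the Coria–Galador agreement and B-177 is covered: preferential rate 27% applies instead.
Duty = $521,984.95 × 27% = $140,935.94.
Total = $150,718.39 + $140,935.94 = $291,654.33.

$291,654.33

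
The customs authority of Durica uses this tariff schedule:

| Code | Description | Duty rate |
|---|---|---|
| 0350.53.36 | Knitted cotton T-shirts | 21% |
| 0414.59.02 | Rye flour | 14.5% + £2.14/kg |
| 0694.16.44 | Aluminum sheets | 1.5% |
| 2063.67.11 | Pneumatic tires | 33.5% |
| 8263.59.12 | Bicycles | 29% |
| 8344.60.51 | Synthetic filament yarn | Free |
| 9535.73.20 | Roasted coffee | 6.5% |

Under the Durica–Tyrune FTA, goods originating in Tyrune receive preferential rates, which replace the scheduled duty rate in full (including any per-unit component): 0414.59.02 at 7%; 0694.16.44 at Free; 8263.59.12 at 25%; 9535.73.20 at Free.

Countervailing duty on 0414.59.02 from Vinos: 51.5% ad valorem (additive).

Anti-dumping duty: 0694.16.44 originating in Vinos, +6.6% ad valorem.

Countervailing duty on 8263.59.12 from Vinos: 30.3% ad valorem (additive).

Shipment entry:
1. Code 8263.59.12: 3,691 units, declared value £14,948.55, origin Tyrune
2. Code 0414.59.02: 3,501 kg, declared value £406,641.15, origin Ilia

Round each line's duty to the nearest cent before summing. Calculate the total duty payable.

£70,192.25

Line 1 (8263.59.12, Tyrune, 3,691 units, £14,948.55):
Base rate for 8263.59.12 is 29%.
Origin Tyrune qualifies under the Durica–Tyrune agreement and 8263.59.12 is covered: preferential rate 25% applies instead.
The additional-duty order on 8263.59.12 targets Vinos, not Tyrune; it does not apply.
Duty = £14,948.55 × 25% = £3,737.14.
Line 2 (0414.59.02, Ilia, 3,501 kg, £406,641.15):
Base rate for 0414.59.02 is 14.5% + £2.14/kg.
0414.59.02 has an FTA preferential rate, but origin Ilia is not Tyrune; base rate stands.
The additional-duty order on 0414.59.02 targets Vinos, not Ilia; it does not apply.
Duty = £406,641.15 × 14.5% + 3,501 × £2.14 = £66,455.11.
Total = £3,737.14 + £66,455.11 = £70,192.25.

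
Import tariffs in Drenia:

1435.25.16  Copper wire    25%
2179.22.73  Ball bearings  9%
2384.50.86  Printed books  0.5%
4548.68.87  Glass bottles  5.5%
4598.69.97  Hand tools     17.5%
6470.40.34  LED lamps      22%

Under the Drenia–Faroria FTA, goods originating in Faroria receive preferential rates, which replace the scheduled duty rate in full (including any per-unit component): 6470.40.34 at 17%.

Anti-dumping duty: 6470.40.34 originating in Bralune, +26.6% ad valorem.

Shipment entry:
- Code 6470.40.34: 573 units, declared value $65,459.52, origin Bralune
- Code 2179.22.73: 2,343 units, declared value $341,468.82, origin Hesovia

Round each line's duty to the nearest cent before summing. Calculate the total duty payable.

Line 1 (6470.40.34, Bralune, 573 units, $65,459.52):
Base rate for 6470.40.34 is 22%.
6470.40.34 has an FTA preferential rate, but origin Bralune is not Faroria; base rate stands.
Additional duty on 6470.40.34 from Bralune: +26.6%. Applied ad valorem rate: 22% + 26.6% = 48.6%.
Duty = $65,459.52 × 48.6% = $31,813.33.
Line 2 (2179.22.73, Hesovia, 2,343 units, $341,468.82):
Base rate for 2179.22.73 is 9%.
Duty = $341,468.82 × 9% = $30,732.19.
Total = $31,813.33 + $30,732.19 = $62,545.52.

$62,545.52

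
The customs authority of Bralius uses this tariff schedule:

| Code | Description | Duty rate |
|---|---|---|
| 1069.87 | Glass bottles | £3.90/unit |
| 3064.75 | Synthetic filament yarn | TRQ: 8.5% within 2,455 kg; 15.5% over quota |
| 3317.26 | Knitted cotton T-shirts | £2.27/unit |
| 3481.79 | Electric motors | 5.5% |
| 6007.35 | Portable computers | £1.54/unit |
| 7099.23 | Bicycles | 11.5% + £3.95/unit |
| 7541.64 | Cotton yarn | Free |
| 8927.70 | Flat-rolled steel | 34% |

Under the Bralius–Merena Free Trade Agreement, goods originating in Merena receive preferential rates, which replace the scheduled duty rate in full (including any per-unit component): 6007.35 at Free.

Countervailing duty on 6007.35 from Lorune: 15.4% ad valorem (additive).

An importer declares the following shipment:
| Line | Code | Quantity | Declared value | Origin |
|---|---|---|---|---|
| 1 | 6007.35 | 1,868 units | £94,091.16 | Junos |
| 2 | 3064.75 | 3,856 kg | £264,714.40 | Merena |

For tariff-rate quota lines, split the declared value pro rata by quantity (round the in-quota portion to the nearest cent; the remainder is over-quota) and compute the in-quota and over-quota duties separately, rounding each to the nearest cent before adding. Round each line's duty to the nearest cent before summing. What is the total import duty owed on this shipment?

£32,109.95

Line 1 (6007.35, Junos, 1,868 units, £94,091.16):
Base rate for 6007.35 is £1.54/unit.
6007.35 has an FTA preferential rate, but origin Junos is not Merena; base rate stands.
The additional-duty order on 6007.35 targets Lorune, not Junos; it does not apply.
Duty = 1,868 × £1.54 = £2,876.72.
Line 2 (3064.75, Merena, 3,856 kg, £264,714.40):
Code 3064.75 is under a tariff-rate quota (threshold 2,455 kg). In-quota: 2,455 kg at 8.5%; over-quota: 1,401 kg at 15.5%.
Pro-rata value split: in-quota = £264,714.40 × 2,455/3,856 = £168,535.75; over-quota = £264,714.40 − £168,535.75 = £96,178.65.
In-quota duty = £168,535.75 × 8.5% = £14,325.54. Over-quota duty = £96,178.65 × 15.5% = £14,907.69.
Line duty = £14,325.54 + £14,907.69 = £29,233.23.
Total = £2,876.72 + £29,233.23 = £32,109.95.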